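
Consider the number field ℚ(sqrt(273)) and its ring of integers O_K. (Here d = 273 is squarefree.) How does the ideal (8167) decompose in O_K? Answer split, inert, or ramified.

Since 273 ≡ 1 mod 4, the ring of integers is ℤ[(1+√273)/2] with discriminant 273.
Since gcd(8167, 273) = 1 the prime 8167 does not ramify.
Legendre symbol by Euler's criterion: (273/8167) ≡ 273^4083 ≡ 8166 (mod 8167), i.e. (273/8167) = -1.
Legendre symbol -1 ⇒ 8167 is inert.

inert — (8167) stays prime in O_K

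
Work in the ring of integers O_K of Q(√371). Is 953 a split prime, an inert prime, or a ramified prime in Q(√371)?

split

d = 371 ≡ 3 (mod 4), so O_K = ℤ[√371] and disc(K) = 4d = 1484.
Since gcd(953, 1484) = 1 the prime 953 does not ramify.
Compute (371/953) via Euler: 371^((953-1)/2) mod 953 = 1, so (371/953) = 1.
(371/953) = 1, so 953 splits.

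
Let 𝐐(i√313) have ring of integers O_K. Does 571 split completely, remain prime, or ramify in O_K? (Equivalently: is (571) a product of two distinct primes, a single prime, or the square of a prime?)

splits completely

-313 mod 4 = 3, hence disc K = 4·(-313) = -1252 and O_K = ℤ[√-313].
disc(K) = -1252 is not divisible by 571; 571 is unramified.
(-313/571) = 258^285 mod 571 = 1, giving Legendre symbol 1.
(-313/571) = 1, so 571 splits.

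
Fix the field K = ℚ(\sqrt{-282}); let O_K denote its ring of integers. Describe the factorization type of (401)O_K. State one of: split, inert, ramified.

401 remains inert

-282 mod 4 = 2, hence disc K = 4·(-282) = -1128 and O_K = ℤ[√-282].
Since gcd(401, -1128) = 1 the prime 401 does not ramify.
(-282/401) = 119^200 mod 401 = 400, giving Legendre symbol -1.
d is a non-residue mod p, hence 401 remains inert in O_K.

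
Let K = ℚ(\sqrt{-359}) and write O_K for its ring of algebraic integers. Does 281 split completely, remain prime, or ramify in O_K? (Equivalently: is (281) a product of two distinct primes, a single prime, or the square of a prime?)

d = -359 ≡ 1 (mod 4), so O_K = ℤ[(1+√-359)/2] and disc(K) = d = -359.
Since gcd(281, -359) = 1 the prime 281 does not ramify.
Euler's criterion: (-359)^140 mod 281 = 1. Thus (-359|281) = 1.
(-359/281) = 1, so 281 splits.

split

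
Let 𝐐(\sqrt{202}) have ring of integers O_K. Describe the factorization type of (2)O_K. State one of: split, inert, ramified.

ramifies in O_K

Since 202 ≢ 1 mod 4, the ring of integers is ℤ[√202] with discriminant 4·202 = 808.
2 divides disc(K) = 808, so 2 ramifies.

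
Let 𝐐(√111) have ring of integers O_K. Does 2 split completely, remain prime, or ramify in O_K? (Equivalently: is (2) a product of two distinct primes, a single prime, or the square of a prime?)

d = 111 ≡ 3 (mod 4), so O_K = ℤ[√111] and disc(K) = 4d = 444.
Ramification test: 2 | 444. The prime 2 ramifies in K.

ramified — (2) = 𝔭²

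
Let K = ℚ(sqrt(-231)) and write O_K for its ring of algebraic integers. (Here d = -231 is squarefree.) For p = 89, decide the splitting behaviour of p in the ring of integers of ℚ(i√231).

d = -231 ≡ 1 (mod 4), so O_K = ℤ[(1+√-231)/2] and disc(K) = d = -231.
disc(K) = -231 is not divisible by 89; 89 is unramified.
Compute (-231/89) via Euler: 36^((89-1)/2) mod 89 = 1, so (-231/89) = 1.
Legendre symbol 1 ⇒ 89 is split.

89 splits in O_K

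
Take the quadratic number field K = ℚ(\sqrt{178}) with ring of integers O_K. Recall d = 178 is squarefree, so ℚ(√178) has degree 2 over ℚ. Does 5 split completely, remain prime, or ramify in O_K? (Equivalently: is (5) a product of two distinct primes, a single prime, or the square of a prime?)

inert — (5) stays prime in O_K

d = 178 ≡ 2 (mod 4), so O_K = ℤ[√178] and disc(K) = 4d = 712.
5 ∤ 712, so 5 is unramified.
Compute (178/5) via Euler: 3^((5-1)/2) mod 5 = 4, so (178/5) = -1.
d is a non-residue mod p, hence 5 remains inert in O_K.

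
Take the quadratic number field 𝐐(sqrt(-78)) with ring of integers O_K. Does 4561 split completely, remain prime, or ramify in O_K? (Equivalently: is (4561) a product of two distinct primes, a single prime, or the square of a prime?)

inert

Since -78 ≢ 1 mod 4, the ring of integers is ℤ[√-78] with discriminant 4·(-78) = -312.
4561 ∤ -312, so 4561 is unramified.
Euler's criterion: (-78)^2280 mod 4561 = 4560. Thus (-78|4561) = -1.
d is a non-residue mod p, hence 4561 remains inert in O_K.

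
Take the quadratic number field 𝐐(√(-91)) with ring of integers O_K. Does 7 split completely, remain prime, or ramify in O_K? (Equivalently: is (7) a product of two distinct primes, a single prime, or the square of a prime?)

p ramifies

-91 mod 4 = 1, hence disc K = -91 and O_K = ℤ[(1+√-91)/2].
7 divides disc(K) = -91, so 7 ramifies.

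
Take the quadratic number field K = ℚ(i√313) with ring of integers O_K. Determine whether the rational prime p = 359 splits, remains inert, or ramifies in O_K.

p splits

d = -313 ≡ 3 (mod 4), so O_K = ℤ[√-313] and disc(K) = 4d = -1252.
disc(K) = -1252 is not divisible by 359; 359 is unramified.
Compute (-313/359) via Euler: 46^((359-1)/2) mod 359 = 1, so (-313/359) = 1.
(-313/359) = 1, so 359 splits.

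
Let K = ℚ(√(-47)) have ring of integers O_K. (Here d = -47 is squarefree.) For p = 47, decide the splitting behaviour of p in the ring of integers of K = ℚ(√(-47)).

ramifies in O_K

d = -47 ≡ 1 (mod 4), so O_K = ℤ[(1+√-47)/2] and disc(K) = d = -47.
Ramification test: 47 | -47. The prime 47 ramifies in K.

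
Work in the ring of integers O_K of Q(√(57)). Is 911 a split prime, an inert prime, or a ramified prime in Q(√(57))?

57 mod 4 = 1, hence disc K = 57 and O_K = ℤ[(1+√57)/2].
Since gcd(911, 57) = 1 the prime 911 does not ramify.
(57/911) = 57^455 mod 911 = 1, giving Legendre symbol 1.
d is a quadratic residue mod p, hence 911 splits in O_K.

911 splits in O_K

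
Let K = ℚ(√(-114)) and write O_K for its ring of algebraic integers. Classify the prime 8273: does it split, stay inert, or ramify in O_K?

Since -114 ≢ 1 mod 4, the ring of integers is ℤ[√-114] with discriminant 4·(-114) = -456.
disc(K) = -456 is not divisible by 8273; 8273 is unramified.
(-114/8273) = 8159^4136 mod 8273 = 1, giving Legendre symbol 1.
d is a quadratic residue mod p, hence 8273 splits in O_K.

8273 splits in O_K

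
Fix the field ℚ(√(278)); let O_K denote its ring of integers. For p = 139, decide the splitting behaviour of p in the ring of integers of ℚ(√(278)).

d = 278 ≡ 2 (mod 4), so O_K = ℤ[√278] and disc(K) = 4d = 1112.
disc(K) = 1112 = 139·8, so p = 139 is ramified.

ramified — (139) = 𝔭²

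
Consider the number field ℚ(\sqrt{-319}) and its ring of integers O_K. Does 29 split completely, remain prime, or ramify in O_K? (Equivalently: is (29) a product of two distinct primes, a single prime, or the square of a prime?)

-319 mod 4 = 1, hence disc K = -319 and O_K = ℤ[(1+√-319)/2].
29 divides disc(K) = -319, so 29 ramifies.

p ramifies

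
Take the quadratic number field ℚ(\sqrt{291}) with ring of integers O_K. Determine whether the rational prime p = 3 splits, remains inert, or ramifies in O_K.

291 mod 4 = 3, hence disc K = 4·291 = 1164 and O_K = ℤ[√291].
disc(K) = 1164 = 3·388, so p = 3 is ramified.

ramifies in O_K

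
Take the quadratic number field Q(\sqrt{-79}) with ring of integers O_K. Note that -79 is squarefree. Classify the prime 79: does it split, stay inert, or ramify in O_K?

-79 mod 4 = 1, hence disc K = -79 and O_K = ℤ[(1+√-79)/2].
79 divides disc(K) = -79, so 79 ramifies.

79 is ramified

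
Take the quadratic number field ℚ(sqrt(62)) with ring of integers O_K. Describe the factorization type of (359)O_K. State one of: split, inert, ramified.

Since 62 ≢ 1 mod 4, the ring of integers is ℤ[√62] with discriminant 4·62 = 248.
disc(K) = 248 is not divisible by 359; 359 is unramified.
Compute (62/359) via Euler: 62^((359-1)/2) mod 359 = 358, so (62/359) = -1.
(62/359) = -1, so 359 is inert.

359 remains inert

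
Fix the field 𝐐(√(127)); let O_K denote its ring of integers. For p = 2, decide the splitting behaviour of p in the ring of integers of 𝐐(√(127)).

2 is ramified

d = 127 ≡ 3 (mod 4), so O_K = ℤ[√127] and disc(K) = 4d = 508.
Ramification test: 2 | 508. The prime 2 ramifies in K.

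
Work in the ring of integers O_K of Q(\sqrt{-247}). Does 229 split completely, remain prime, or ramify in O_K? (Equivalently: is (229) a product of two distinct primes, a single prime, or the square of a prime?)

d = -247 ≡ 1 (mod 4), so O_K = ℤ[(1+√-247)/2] and disc(K) = d = -247.
disc(K) = -247 is not divisible by 229; 229 is unramified.
Legendre symbol by Euler's criterion: (-247/229) ≡ (-247)^114 ≡ 228 (mod 229), i.e. (-247/229) = -1.
Legendre symbol -1 ⇒ 229 is inert.

remains prime (inert)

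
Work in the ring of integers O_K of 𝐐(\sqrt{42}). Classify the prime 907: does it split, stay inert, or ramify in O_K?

inert

42 mod 4 = 2, hence disc K = 4·42 = 168 and O_K = ℤ[√42].
907 ∤ 168, so 907 is unramified.
Euler's criterion: 42^453 mod 907 = 906. Thus (42|907) = -1.
d is a non-residue mod p, hence 907 remains inert in O_K.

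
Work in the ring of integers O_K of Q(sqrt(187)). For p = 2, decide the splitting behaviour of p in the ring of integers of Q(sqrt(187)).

d = 187 ≡ 3 (mod 4), so O_K = ℤ[√187] and disc(K) = 4d = 748.
disc(K) = 748 = 2·374, so p = 2 is ramified.

ramified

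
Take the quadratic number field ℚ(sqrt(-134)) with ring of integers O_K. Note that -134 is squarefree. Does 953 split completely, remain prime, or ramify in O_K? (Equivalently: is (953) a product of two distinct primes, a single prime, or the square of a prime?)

splits completely

-134 mod 4 = 2, hence disc K = 4·(-134) = -536 and O_K = ℤ[√-134].
953 ∤ -536, so 953 is unramified.
Legendre symbol by Euler's criterion: (-134/953) ≡ (-134)^476 ≡ 1 (mod 953), i.e. (-134/953) = 1.
d is a quadratic residue mod p, hence 953 splits in O_K.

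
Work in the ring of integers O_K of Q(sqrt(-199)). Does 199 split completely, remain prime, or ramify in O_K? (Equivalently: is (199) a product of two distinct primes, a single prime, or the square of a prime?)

-199 mod 4 = 1, hence disc K = -199 and O_K = ℤ[(1+√-199)/2].
disc(K) = -199 = 199·(-1), so p = 199 is ramified.

199 is ramified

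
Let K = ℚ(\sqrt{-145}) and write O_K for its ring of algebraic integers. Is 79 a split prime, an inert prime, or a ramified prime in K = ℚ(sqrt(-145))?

split — (79) = 𝔭₁𝔭₂ with 𝔭₁ ≠ 𝔭₂

d = -145 ≡ 3 (mod 4), so O_K = ℤ[√-145] and disc(K) = 4d = -580.
79 ∤ -580, so 79 is unramified.
Legendre symbol by Euler's criterion: (-145/79) ≡ (-145)^39 ≡ 1 (mod 79), i.e. (-145/79) = 1.
Legendre symbol 1 ⇒ 79 is split.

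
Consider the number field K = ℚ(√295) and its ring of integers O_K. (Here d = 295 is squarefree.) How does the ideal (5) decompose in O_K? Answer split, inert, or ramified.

p ramifies

295 mod 4 = 3, hence disc K = 4·295 = 1180 and O_K = ℤ[√295].
Ramification test: 5 | 1180. The prime 5 ramifies in K.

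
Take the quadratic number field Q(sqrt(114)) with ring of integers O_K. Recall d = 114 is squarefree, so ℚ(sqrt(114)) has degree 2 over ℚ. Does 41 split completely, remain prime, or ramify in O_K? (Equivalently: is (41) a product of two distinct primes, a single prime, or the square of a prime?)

d = 114 ≡ 2 (mod 4), so O_K = ℤ[√114] and disc(K) = 4d = 456.
41 ∤ 456, so 41 is unramified.
(114/41) = 32^20 mod 41 = 1, giving Legendre symbol 1.
(114/41) = 1, so 41 splits.

split — (41) = 𝔭₁𝔭₂ with 𝔭₁ ≠ 𝔭₂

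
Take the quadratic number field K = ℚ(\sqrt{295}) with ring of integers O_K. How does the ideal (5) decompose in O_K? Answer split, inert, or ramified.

ramified — (5) = 𝔭²

295 mod 4 = 3, hence disc K = 4·295 = 1180 and O_K = ℤ[√295].
5 divides disc(K) = 1180, so 5 ramifies.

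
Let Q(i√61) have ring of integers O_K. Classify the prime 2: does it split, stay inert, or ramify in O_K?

ramified — (2) = 𝔭²

-61 mod 4 = 3, hence disc K = 4·(-61) = -244 and O_K = ℤ[√-61].
disc(K) = -244 = 2·(-122), so p = 2 is ramified.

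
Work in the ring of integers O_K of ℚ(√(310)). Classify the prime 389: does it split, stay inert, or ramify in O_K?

p splits

d = 310 ≡ 2 (mod 4), so O_K = ℤ[√310] and disc(K) = 4d = 1240.
389 ∤ 1240, so 389 is unramified.
Compute (310/389) via Euler: 310^((389-1)/2) mod 389 = 1, so (310/389) = 1.
Legendre symbol 1 ⇒ 389 is split.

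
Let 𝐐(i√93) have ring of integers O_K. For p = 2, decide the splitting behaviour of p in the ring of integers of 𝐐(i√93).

p ramifies

-93 mod 4 = 3, hence disc K = 4·(-93) = -372 and O_K = ℤ[√-93].
Ramification test: 2 | -372. The prime 2 ramifies in K.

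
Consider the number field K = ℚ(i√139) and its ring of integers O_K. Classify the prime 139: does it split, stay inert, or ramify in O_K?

d = -139 ≡ 1 (mod 4), so O_K = ℤ[(1+√-139)/2] and disc(K) = d = -139.
139 divides disc(K) = -139, so 139 ramifies.

ramified — (139) = 𝔭²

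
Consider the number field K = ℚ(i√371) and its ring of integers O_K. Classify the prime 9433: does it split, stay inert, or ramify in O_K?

-371 mod 4 = 1, hence disc K = -371 and O_K = ℤ[(1+√-371)/2].
disc(K) = -371 is not divisible by 9433; 9433 is unramified.
(-371/9433) = 9062^4716 mod 9433 = 1, giving Legendre symbol 1.
Legendre symbol 1 ⇒ 9433 is split.

9433 splits in O_K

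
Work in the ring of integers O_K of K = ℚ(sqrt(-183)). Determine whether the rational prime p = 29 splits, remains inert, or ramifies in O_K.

Since -183 ≡ 1 mod 4, the ring of integers is ℤ[(1+√-183)/2] with discriminant -183.
Since gcd(29, -183) = 1 the prime 29 does not ramify.
Legendre symbol by Euler's criterion: (-183/29) ≡ (-183)^14 ≡ 1 (mod 29), i.e. (-183/29) = 1.
(-183/29) = 1, so 29 splits.

29 splits in O_K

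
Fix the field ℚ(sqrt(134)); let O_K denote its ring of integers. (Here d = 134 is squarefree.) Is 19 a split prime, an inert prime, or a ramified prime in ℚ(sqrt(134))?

split

134 mod 4 = 2, hence disc K = 4·134 = 536 and O_K = ℤ[√134].
19 ∤ 536, so 19 is unramified.
Compute (134/19) via Euler: 1^((19-1)/2) mod 19 = 1, so (134/19) = 1.
Legendre symbol 1 ⇒ 19 is split.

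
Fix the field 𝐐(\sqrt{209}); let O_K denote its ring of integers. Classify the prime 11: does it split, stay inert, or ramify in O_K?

ramifies in O_K

209 mod 4 = 1, hence disc K = 209 and O_K = ℤ[(1+√209)/2].
Ramification test: 11 | 209. The prime 11 ramifies in K.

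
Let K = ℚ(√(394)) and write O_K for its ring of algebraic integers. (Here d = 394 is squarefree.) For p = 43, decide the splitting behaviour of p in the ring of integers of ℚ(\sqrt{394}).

43 remains inert

d = 394 ≡ 2 (mod 4), so O_K = ℤ[√394] and disc(K) = 4d = 1576.
43 ∤ 1576, so 43 is unramified.
Compute (394/43) via Euler: 7^((43-1)/2) mod 43 = 42, so (394/43) = -1.
(394/43) = -1, so 43 is inert.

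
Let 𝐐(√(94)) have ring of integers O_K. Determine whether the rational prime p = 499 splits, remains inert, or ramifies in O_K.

94 mod 4 = 2, hence disc K = 4·94 = 376 and O_K = ℤ[√94].
499 ∤ 376, so 499 is unramified.
Euler's criterion: 94^249 mod 499 = 498. Thus (94|499) = -1.
d is a non-residue mod p, hence 499 remains inert in O_K.

remains prime (inert)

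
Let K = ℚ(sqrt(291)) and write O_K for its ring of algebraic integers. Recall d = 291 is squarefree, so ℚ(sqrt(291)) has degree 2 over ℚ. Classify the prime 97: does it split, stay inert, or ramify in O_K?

97 is ramified

Since 291 ≢ 1 mod 4, the ring of integers is ℤ[√291] with discriminant 4·291 = 1164.
disc(K) = 1164 = 97·12, so p = 97 is ramified.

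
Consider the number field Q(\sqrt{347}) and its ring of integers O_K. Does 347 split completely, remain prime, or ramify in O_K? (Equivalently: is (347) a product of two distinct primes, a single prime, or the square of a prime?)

ramified — (347) = 𝔭²

347 mod 4 = 3, hence disc K = 4·347 = 1388 and O_K = ℤ[√347].
Ramification test: 347 | 1388. The prime 347 ramifies in K.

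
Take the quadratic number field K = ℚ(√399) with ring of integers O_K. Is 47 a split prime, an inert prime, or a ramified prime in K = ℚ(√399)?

inert — (47) stays prime in O_K

d = 399 ≡ 3 (mod 4), so O_K = ℤ[√399] and disc(K) = 4d = 1596.
47 ∤ 1596, so 47 is unramified.
Compute (399/47) via Euler: 23^((47-1)/2) mod 47 = 46, so (399/47) = -1.
(399/47) = -1, so 47 is inert.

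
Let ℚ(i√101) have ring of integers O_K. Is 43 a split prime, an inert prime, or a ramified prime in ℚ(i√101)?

Since -101 ≢ 1 mod 4, the ring of integers is ℤ[√-101] with discriminant 4·(-101) = -404.
disc(K) = -404 is not divisible by 43; 43 is unramified.
Legendre symbol by Euler's criterion: (-101/43) ≡ (-101)^21 ≡ 42 (mod 43), i.e. (-101/43) = -1.
Legendre symbol -1 ⇒ 43 is inert.

p is inert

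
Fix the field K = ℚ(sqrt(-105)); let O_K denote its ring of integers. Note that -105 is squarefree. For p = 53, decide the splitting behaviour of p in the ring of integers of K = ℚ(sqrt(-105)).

Since -105 ≢ 1 mod 4, the ring of integers is ℤ[√-105] with discriminant 4·(-105) = -420.
53 ∤ -420, so 53 is unramified.
Legendre symbol by Euler's criterion: (-105/53) ≡ (-105)^26 ≡ 1 (mod 53), i.e. (-105/53) = 1.
d is a quadratic residue mod p, hence 53 splits in O_K.

split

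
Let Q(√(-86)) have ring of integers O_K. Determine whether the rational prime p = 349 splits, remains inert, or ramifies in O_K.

d = -86 ≡ 2 (mod 4), so O_K = ℤ[√-86] and disc(K) = 4d = -344.
Since gcd(349, -344) = 1 the prime 349 does not ramify.
Legendre symbol by Euler's criterion: (-86/349) ≡ (-86)^174 ≡ 1 (mod 349), i.e. (-86/349) = 1.
Legendre symbol 1 ⇒ 349 is split.

p splits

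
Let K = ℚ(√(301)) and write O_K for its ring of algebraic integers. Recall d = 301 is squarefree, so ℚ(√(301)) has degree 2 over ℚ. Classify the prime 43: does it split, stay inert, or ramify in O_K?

301 mod 4 = 1, hence disc K = 301 and O_K = ℤ[(1+√301)/2].
disc(K) = 301 = 43·7, so p = 43 is ramified.

ramified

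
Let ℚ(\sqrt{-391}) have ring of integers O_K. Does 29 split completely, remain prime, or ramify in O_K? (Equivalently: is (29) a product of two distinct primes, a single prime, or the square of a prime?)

29 remains inert

Since -391 ≡ 1 mod 4, the ring of integers is ℤ[(1+√-391)/2] with discriminant -391.
29 ∤ -391, so 29 is unramified.
Compute (-391/29) via Euler: 15^((29-1)/2) mod 29 = 28, so (-391/29) = -1.
d is a non-residue mod p, hence 29 remains inert in O_K.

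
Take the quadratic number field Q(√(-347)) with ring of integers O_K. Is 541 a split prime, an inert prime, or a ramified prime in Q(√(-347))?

Since -347 ≡ 1 mod 4, the ring of integers is ℤ[(1+√-347)/2] with discriminant -347.
Since gcd(541, -347) = 1 the prime 541 does not ramify.
Euler's criterion: (-347)^270 mod 541 = 1. Thus (-347|541) = 1.
(-347/541) = 1, so 541 splits.

split — (541) = 𝔭₁𝔭₂ with 𝔭₁ ≠ 𝔭₂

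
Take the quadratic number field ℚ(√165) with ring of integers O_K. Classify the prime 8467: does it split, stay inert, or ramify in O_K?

d = 165 ≡ 1 (mod 4), so O_K = ℤ[(1+√165)/2] and disc(K) = d = 165.
Since gcd(8467, 165) = 1 the prime 8467 does not ramify.
Euler's criterion: 165^4233 mod 8467 = 1. Thus (165|8467) = 1.
d is a quadratic residue mod p, hence 8467 splits in O_K.

8467 splits in O_K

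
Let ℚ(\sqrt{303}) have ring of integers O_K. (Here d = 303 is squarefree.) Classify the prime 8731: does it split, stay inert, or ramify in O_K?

remains prime (inert)

Since 303 ≢ 1 mod 4, the ring of integers is ℤ[√303] with discriminant 4·303 = 1212.
disc(K) = 1212 is not divisible by 8731; 8731 is unramified.
Euler's criterion: 303^4365 mod 8731 = 8730. Thus (303|8731) = -1.
Legendre symbol -1 ⇒ 8731 is inert.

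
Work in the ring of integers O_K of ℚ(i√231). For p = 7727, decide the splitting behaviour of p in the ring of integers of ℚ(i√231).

7727 splits in O_K

d = -231 ≡ 1 (mod 4), so O_K = ℤ[(1+√-231)/2] and disc(K) = d = -231.
Since gcd(7727, -231) = 1 the prime 7727 does not ramify.
Compute (-231/7727) via Euler: 7496^((7727-1)/2) mod 7727 = 1, so (-231/7727) = 1.
d is a quadratic residue mod p, hence 7727 splits in O_K.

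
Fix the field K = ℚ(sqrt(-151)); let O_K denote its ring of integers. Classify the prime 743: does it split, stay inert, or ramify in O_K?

Since -151 ≡ 1 mod 4, the ring of integers is ℤ[(1+√-151)/2] with discriminant -151.
Since gcd(743, -151) = 1 the prime 743 does not ramify.
(-151/743) = 592^371 mod 743 = 1, giving Legendre symbol 1.
(-151/743) = 1, so 743 splits.

split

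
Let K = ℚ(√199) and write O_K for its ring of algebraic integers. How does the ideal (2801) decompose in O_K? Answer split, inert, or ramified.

Since 199 ≢ 1 mod 4, the ring of integers is ℤ[√199] with discriminant 4·199 = 796.
Since gcd(2801, 796) = 1 the prime 2801 does not ramify.
(199/2801) = 199^1400 mod 2801 = 2800, giving Legendre symbol -1.
d is a non-residue mod p, hence 2801 remains inert in O_K.

2801 remains inert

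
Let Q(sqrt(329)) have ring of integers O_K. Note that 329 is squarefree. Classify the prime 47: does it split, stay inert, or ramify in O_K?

Since 329 ≡ 1 mod 4, the ring of integers is ℤ[(1+√329)/2] with discriminant 329.
disc(K) = 329 = 47·7, so p = 47 is ramified.

ramified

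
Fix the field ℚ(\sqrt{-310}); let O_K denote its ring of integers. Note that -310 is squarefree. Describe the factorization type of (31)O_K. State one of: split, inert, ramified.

d = -310 ≡ 2 (mod 4), so O_K = ℤ[√-310] and disc(K) = 4d = -1240.
disc(K) = -1240 = 31·(-40), so p = 31 is ramified.

ramified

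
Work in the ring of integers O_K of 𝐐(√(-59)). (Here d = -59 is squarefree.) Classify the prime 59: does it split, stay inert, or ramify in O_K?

p ramifies

d = -59 ≡ 1 (mod 4), so O_K = ℤ[(1+√-59)/2] and disc(K) = d = -59.
Ramification test: 59 | -59. The prime 59 ramifies in K.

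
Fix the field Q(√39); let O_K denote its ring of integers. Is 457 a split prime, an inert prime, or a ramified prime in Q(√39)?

Since 39 ≢ 1 mod 4, the ring of integers is ℤ[√39] with discriminant 4·39 = 156.
Since gcd(457, 156) = 1 the prime 457 does not ramify.
(39/457) = 39^228 mod 457 = 456, giving Legendre symbol -1.
(39/457) = -1, so 457 is inert.

inert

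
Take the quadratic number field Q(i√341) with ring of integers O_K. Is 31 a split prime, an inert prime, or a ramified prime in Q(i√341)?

ramifies in O_K

-341 mod 4 = 3, hence disc K = 4·(-341) = -1364 and O_K = ℤ[√-341].
31 divides disc(K) = -1364, so 31 ramifies.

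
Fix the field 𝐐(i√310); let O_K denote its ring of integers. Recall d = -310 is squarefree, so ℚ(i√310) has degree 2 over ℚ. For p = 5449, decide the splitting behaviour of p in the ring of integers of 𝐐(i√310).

inert — (5449) stays prime in O_K

d = -310 ≡ 2 (mod 4), so O_K = ℤ[√-310] and disc(K) = 4d = -1240.
disc(K) = -1240 is not divisible by 5449; 5449 is unramified.
Legendre symbol by Euler's criterion: (-310/5449) ≡ (-310)^2724 ≡ 5448 (mod 5449), i.e. (-310/5449) = -1.
Legendre symbol -1 ⇒ 5449 is inert.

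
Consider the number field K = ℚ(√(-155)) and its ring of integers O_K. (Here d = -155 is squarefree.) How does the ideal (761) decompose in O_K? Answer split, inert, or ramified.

inert — (761) stays prime in O_K

Since -155 ≡ 1 mod 4, the ring of integers is ℤ[(1+√-155)/2] with discriminant -155.
761 ∤ -155, so 761 is unramified.
Compute (-155/761) via Euler: 606^((761-1)/2) mod 761 = 760, so (-155/761) = -1.
Legendre symbol -1 ⇒ 761 is inert.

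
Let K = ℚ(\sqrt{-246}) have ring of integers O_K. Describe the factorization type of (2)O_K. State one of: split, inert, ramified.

-246 mod 4 = 2, hence disc K = 4·(-246) = -984 and O_K = ℤ[√-246].
disc(K) = -984 = 2·(-492), so p = 2 is ramified.

2 is ramified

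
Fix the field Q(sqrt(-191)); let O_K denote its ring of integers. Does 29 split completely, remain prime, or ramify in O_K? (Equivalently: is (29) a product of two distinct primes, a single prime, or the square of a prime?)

inert

-191 mod 4 = 1, hence disc K = -191 and O_K = ℤ[(1+√-191)/2].
Since gcd(29, -191) = 1 the prime 29 does not ramify.
(-191/29) = 12^14 mod 29 = 28, giving Legendre symbol -1.
d is a non-residue mod p, hence 29 remains inert in O_K.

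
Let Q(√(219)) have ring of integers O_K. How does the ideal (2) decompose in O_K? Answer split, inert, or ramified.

219 mod 4 = 3, hence disc K = 4·219 = 876 and O_K = ℤ[√219].
disc(K) = 876 = 2·438, so p = 2 is ramified.

2 is ramified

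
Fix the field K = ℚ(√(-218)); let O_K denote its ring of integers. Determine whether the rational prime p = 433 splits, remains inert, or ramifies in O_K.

d = -218 ≡ 2 (mod 4), so O_K = ℤ[√-218] and disc(K) = 4d = -872.
Since gcd(433, -872) = 1 the prime 433 does not ramify.
Euler's criterion: (-218)^216 mod 433 = 1. Thus (-218|433) = 1.
Legendre symbol 1 ⇒ 433 is split.

split — (433) = 𝔭₁𝔭₂ with 𝔭₁ ≠ 𝔭₂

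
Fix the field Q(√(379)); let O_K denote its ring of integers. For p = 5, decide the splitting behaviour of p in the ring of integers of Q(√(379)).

5 splits in O_K

379 mod 4 = 3, hence disc K = 4·379 = 1516 and O_K = ℤ[√379].
Since gcd(5, 1516) = 1 the prime 5 does not ramify.
Euler's criterion: 379^2 mod 5 = 1. Thus (379|5) = 1.
(379/5) = 1, so 5 splits.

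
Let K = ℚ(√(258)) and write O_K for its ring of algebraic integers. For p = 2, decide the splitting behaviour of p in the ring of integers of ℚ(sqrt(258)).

d = 258 ≡ 2 (mod 4), so O_K = ℤ[√258] and disc(K) = 4d = 1032.
disc(K) = 1032 = 2·516, so p = 2 is ramified.

ramified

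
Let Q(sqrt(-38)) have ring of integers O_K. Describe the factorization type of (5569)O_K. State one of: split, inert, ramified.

inert — (5569) stays prime in O_K

d = -38 ≡ 2 (mod 4), so O_K = ℤ[√-38] and disc(K) = 4d = -152.
Since gcd(5569, -152) = 1 the prime 5569 does not ramify.
Euler's criterion: (-38)^2784 mod 5569 = 5568. Thus (-38|5569) = -1.
d is a non-residue mod p, hence 5569 remains inert in O_K.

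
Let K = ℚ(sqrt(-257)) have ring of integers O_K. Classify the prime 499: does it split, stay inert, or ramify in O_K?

inert

d = -257 ≡ 3 (mod 4), so O_K = ℤ[√-257] and disc(K) = 4d = -1028.
499 ∤ -1028, so 499 is unramified.
Euler's criterion: (-257)^249 mod 499 = 498. Thus (-257|499) = -1.
(-257/499) = -1, so 499 is inert.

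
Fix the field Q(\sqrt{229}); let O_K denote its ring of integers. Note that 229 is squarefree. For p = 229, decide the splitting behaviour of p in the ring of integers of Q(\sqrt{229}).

ramifies in O_K

d = 229 ≡ 1 (mod 4), so O_K = ℤ[(1+√229)/2] and disc(K) = d = 229.
229 divides disc(K) = 229, so 229 ramifies.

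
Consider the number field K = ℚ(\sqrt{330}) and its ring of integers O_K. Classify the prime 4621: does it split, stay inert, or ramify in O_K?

inert

Since 330 ≢ 1 mod 4, the ring of integers is ℤ[√330] with discriminant 4·330 = 1320.
disc(K) = 1320 is not divisible by 4621; 4621 is unramified.
Euler's criterion: 330^2310 mod 4621 = 4620. Thus (330|4621) = -1.
d is a non-residue mod p, hence 4621 remains inert in O_K.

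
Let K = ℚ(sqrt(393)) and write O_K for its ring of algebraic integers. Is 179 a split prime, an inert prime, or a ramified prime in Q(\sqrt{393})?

d = 393 ≡ 1 (mod 4), so O_K = ℤ[(1+√393)/2] and disc(K) = d = 393.
179 ∤ 393, so 179 is unramified.
(393/179) = 35^89 mod 179 = 178, giving Legendre symbol -1.
d is a non-residue mod p, hence 179 remains inert in O_K.

inert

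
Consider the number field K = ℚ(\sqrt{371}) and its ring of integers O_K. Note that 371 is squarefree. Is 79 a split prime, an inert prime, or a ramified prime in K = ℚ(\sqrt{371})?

split

Since 371 ≢ 1 mod 4, the ring of integers is ℤ[√371] with discriminant 4·371 = 1484.
disc(K) = 1484 is not divisible by 79; 79 is unramified.
Euler's criterion: 371^39 mod 79 = 1. Thus (371|79) = 1.
(371/79) = 1, so 79 splits.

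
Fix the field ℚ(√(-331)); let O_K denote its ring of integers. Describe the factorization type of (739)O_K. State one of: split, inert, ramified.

739 splits in O_K

-331 mod 4 = 1, hence disc K = -331 and O_K = ℤ[(1+√-331)/2].
Since gcd(739, -331) = 1 the prime 739 does not ramify.
Compute (-331/739) via Euler: 408^((739-1)/2) mod 739 = 1, so (-331/739) = 1.
d is a quadratic residue mod p, hence 739 splits in O_K.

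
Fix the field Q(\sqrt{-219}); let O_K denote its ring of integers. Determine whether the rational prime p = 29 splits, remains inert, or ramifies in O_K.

split — (29) = 𝔭₁𝔭₂ with 𝔭₁ ≠ 𝔭₂

d = -219 ≡ 1 (mod 4), so O_K = ℤ[(1+√-219)/2] and disc(K) = d = -219.
29 ∤ -219, so 29 is unramified.
Euler's criterion: (-219)^14 mod 29 = 1. Thus (-219|29) = 1.
(-219/29) = 1, so 29 splits.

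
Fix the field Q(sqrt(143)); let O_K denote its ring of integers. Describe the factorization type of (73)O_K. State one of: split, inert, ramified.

143 mod 4 = 3, hence disc K = 4·143 = 572 and O_K = ℤ[√143].
disc(K) = 572 is not divisible by 73; 73 is unramified.
Compute (143/73) via Euler: 70^((73-1)/2) mod 73 = 1, so (143/73) = 1.
(143/73) = 1, so 73 splits.

p splits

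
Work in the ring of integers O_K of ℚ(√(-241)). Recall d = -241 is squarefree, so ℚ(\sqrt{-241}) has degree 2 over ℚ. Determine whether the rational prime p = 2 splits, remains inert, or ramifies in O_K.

d = -241 ≡ 3 (mod 4), so O_K = ℤ[√-241] and disc(K) = 4d = -964.
2 divides disc(K) = -964, so 2 ramifies.

ramifies in O_K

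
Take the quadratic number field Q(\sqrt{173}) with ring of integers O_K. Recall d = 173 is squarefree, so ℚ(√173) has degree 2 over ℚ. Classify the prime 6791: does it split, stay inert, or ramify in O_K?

d = 173 ≡ 1 (mod 4), so O_K = ℤ[(1+√173)/2] and disc(K) = d = 173.
Since gcd(6791, 173) = 1 the prime 6791 does not ramify.
Compute (173/6791) via Euler: 173^((6791-1)/2) mod 6791 = 6790, so (173/6791) = -1.
(173/6791) = -1, so 6791 is inert.

inert — (6791) stays prime in O_K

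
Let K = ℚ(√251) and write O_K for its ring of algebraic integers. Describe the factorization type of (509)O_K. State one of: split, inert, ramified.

split — (509) = 𝔭₁𝔭₂ with 𝔭₁ ≠ 𝔭₂

Since 251 ≢ 1 mod 4, the ring of integers is ℤ[√251] with discriminant 4·251 = 1004.
509 ∤ 1004, so 509 is unramified.
Euler's criterion: 251^254 mod 509 = 1. Thus (251|509) = 1.
d is a quadratic residue mod p, hence 509 splits in O_K.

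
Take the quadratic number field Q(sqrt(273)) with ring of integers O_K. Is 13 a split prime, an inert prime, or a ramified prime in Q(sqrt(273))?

ramifies in O_K

Since 273 ≡ 1 mod 4, the ring of integers is ℤ[(1+√273)/2] with discriminant 273.
Ramification test: 13 | 273. The prime 13 ramifies in K.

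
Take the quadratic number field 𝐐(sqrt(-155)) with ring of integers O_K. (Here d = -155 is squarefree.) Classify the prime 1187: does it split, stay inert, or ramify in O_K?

Since -155 ≡ 1 mod 4, the ring of integers is ℤ[(1+√-155)/2] with discriminant -155.
disc(K) = -155 is not divisible by 1187; 1187 is unramified.
(-155/1187) = 1032^593 mod 1187 = 1186, giving Legendre symbol -1.
(-155/1187) = -1, so 1187 is inert.

remains prime (inert)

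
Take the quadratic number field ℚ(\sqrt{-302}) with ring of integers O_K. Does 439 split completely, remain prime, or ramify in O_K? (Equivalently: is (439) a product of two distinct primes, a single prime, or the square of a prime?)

d = -302 ≡ 2 (mod 4), so O_K = ℤ[√-302] and disc(K) = 4d = -1208.
disc(K) = -1208 is not divisible by 439; 439 is unramified.
Euler's criterion: (-302)^219 mod 439 = 1. Thus (-302|439) = 1.
d is a quadratic residue mod p, hence 439 splits in O_K.

splits completely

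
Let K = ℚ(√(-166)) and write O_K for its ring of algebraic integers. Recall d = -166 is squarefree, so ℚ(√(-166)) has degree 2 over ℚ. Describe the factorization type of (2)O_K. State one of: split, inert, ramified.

2 is ramified

d = -166 ≡ 2 (mod 4), so O_K = ℤ[√-166] and disc(K) = 4d = -664.
2 divides disc(K) = -664, so 2 ramifies.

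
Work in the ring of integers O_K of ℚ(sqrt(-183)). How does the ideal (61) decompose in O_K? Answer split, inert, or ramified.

61 is ramified

-183 mod 4 = 1, hence disc K = -183 and O_K = ℤ[(1+√-183)/2].
61 divides disc(K) = -183, so 61 ramifies.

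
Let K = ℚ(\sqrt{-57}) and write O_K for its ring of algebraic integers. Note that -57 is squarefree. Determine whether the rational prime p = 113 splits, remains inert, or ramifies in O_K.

split

-57 mod 4 = 3, hence disc K = 4·(-57) = -228 and O_K = ℤ[√-57].
disc(K) = -228 is not divisible by 113; 113 is unramified.
Legendre symbol by Euler's criterion: (-57/113) ≡ (-57)^56 ≡ 1 (mod 113), i.e. (-57/113) = 1.
d is a quadratic residue mod p, hence 113 splits in O_K.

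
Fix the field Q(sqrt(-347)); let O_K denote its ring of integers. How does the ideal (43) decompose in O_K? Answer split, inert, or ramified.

split

d = -347 ≡ 1 (mod 4), so O_K = ℤ[(1+√-347)/2] and disc(K) = d = -347.
43 ∤ -347, so 43 is unramified.
Euler's criterion: (-347)^21 mod 43 = 1. Thus (-347|43) = 1.
(-347/43) = 1, so 43 splits.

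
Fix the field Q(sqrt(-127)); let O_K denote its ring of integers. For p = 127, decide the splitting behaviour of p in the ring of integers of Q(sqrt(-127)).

-127 mod 4 = 1, hence disc K = -127 and O_K = ℤ[(1+√-127)/2].
disc(K) = -127 = 127·(-1), so p = 127 is ramified.

p ramifies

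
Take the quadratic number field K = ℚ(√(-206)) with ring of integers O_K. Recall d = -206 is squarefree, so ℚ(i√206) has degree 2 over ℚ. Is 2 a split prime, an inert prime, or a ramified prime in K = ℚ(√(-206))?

-206 mod 4 = 2, hence disc K = 4·(-206) = -824 and O_K = ℤ[√-206].
2 divides disc(K) = -824, so 2 ramifies.

ramified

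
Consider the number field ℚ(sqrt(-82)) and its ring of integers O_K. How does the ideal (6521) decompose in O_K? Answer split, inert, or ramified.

d = -82 ≡ 2 (mod 4), so O_K = ℤ[√-82] and disc(K) = 4d = -328.
6521 ∤ -328, so 6521 is unramified.
Euler's criterion: (-82)^3260 mod 6521 = 1. Thus (-82|6521) = 1.
(-82/6521) = 1, so 6521 splits.

split — (6521) = 𝔭₁𝔭₂ with 𝔭₁ ≠ 𝔭₂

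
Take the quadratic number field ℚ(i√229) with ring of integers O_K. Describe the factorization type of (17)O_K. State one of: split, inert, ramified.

Since -229 ≢ 1 mod 4, the ring of integers is ℤ[√-229] with discriminant 4·(-229) = -916.
disc(K) = -916 is not divisible by 17; 17 is unramified.
(-229/17) = 9^8 mod 17 = 1, giving Legendre symbol 1.
Legendre symbol 1 ⇒ 17 is split.

17 splits in O_K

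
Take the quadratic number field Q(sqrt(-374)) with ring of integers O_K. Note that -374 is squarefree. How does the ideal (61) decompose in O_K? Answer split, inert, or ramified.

-374 mod 4 = 2, hence disc K = 4·(-374) = -1496 and O_K = ℤ[√-374].
Since gcd(61, -1496) = 1 the prime 61 does not ramify.
Euler's criterion: (-374)^30 mod 61 = 60. Thus (-374|61) = -1.
(-374/61) = -1, so 61 is inert.

remains prime (inert)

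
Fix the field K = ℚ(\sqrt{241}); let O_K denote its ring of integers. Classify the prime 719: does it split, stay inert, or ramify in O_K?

Since 241 ≡ 1 mod 4, the ring of integers is ℤ[(1+√241)/2] with discriminant 241.
Since gcd(719, 241) = 1 the prime 719 does not ramify.
Legendre symbol by Euler's criterion: (241/719) ≡ 241^359 ≡ 1 (mod 719), i.e. (241/719) = 1.
(241/719) = 1, so 719 splits.

split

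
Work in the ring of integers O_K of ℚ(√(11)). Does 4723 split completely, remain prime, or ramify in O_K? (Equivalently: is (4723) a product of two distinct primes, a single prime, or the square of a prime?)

remains prime (inert)

11 mod 4 = 3, hence disc K = 4·11 = 44 and O_K = ℤ[√11].
4723 ∤ 44, so 4723 is unramified.
Euler's criterion: 11^2361 mod 4723 = 4722. Thus (11|4723) = -1.
Legendre symbol -1 ⇒ 4723 is inert.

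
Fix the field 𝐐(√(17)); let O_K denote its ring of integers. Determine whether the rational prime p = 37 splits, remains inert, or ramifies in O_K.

17 mod 4 = 1, hence disc K = 17 and O_K = ℤ[(1+√17)/2].
37 ∤ 17, so 37 is unramified.
Compute (17/37) via Euler: 17^((37-1)/2) mod 37 = 36, so (17/37) = -1.
Legendre symbol -1 ⇒ 37 is inert.

37 remains inert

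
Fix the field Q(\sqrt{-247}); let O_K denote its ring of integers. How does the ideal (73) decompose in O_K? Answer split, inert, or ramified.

-247 mod 4 = 1, hence disc K = -247 and O_K = ℤ[(1+√-247)/2].
73 ∤ -247, so 73 is unramified.
Euler's criterion: (-247)^36 mod 73 = 72. Thus (-247|73) = -1.
(-247/73) = -1, so 73 is inert.

p is inert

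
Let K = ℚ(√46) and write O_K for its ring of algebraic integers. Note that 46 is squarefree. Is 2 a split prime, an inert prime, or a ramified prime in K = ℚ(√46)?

2 is ramified

46 mod 4 = 2, hence disc K = 4·46 = 184 and O_K = ℤ[√46].
disc(K) = 184 = 2·92, so p = 2 is ramified.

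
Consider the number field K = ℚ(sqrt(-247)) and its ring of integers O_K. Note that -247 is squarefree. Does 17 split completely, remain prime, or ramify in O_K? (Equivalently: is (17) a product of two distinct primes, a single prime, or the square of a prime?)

p splits

-247 mod 4 = 1, hence disc K = -247 and O_K = ℤ[(1+√-247)/2].
disc(K) = -247 is not divisible by 17; 17 is unramified.
(-247/17) = 8^8 mod 17 = 1, giving Legendre symbol 1.
d is a quadratic residue mod p, hence 17 splits in O_K.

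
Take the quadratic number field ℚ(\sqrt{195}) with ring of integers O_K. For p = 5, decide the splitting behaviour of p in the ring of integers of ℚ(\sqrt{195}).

d = 195 ≡ 3 (mod 4), so O_K = ℤ[√195] and disc(K) = 4d = 780.
Ramification test: 5 | 780. The prime 5 ramifies in K.

5 is ramified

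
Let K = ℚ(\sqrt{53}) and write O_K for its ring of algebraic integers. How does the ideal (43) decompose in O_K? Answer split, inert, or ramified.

splits completely

d = 53 ≡ 1 (mod 4), so O_K = ℤ[(1+√53)/2] and disc(K) = d = 53.
43 ∤ 53, so 43 is unramified.
Euler's criterion: 53^21 mod 43 = 1. Thus (53|43) = 1.
Legendre symbol 1 ⇒ 43 is split.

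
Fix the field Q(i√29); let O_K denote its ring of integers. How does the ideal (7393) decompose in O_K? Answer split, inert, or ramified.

Since -29 ≢ 1 mod 4, the ring of integers is ℤ[√-29] with discriminant 4·(-29) = -116.
disc(K) = -116 is not divisible by 7393; 7393 is unramified.
Legendre symbol by Euler's criterion: (-29/7393) ≡ (-29)^3696 ≡ 7392 (mod 7393), i.e. (-29/7393) = -1.
(-29/7393) = -1, so 7393 is inert.

inert — (7393) stays prime in O_K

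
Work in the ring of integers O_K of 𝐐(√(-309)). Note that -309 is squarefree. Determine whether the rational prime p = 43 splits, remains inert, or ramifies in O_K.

-309 mod 4 = 3, hence disc K = 4·(-309) = -1236 and O_K = ℤ[√-309].
disc(K) = -1236 is not divisible by 43; 43 is unramified.
Compute (-309/43) via Euler: 35^((43-1)/2) mod 43 = 1, so (-309/43) = 1.
d is a quadratic residue mod p, hence 43 splits in O_K.

split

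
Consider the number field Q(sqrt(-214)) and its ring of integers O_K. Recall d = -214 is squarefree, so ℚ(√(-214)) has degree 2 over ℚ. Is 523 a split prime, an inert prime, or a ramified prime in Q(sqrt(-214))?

p splits

-214 mod 4 = 2, hence disc K = 4·(-214) = -856 and O_K = ℤ[√-214].
523 ∤ -856, so 523 is unramified.
(-214/523) = 309^261 mod 523 = 1, giving Legendre symbol 1.
(-214/523) = 1, so 523 splits.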